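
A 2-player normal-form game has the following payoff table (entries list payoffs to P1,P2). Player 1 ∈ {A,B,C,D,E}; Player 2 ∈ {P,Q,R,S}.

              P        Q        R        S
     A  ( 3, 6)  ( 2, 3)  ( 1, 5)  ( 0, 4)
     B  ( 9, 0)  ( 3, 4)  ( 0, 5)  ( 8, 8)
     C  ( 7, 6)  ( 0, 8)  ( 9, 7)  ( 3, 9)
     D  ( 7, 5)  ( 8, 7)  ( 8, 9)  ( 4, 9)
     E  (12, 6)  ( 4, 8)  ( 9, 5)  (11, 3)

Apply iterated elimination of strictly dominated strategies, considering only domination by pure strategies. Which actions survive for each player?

IESDS → P1:{C,D,E} P2:{Q,R,S}

P1 drop A (D beats it: P:7>3 Q:8>2 R:8>1 S:4>0)
P1 drop B (E beats it: P:12>9 Q:4>3 R:9>0 S:11>8)
P2 drop P (Q beats it: C:8>6 D:7>5 E:8>6)
P1→{C,D,E} P2→{Q,R,S}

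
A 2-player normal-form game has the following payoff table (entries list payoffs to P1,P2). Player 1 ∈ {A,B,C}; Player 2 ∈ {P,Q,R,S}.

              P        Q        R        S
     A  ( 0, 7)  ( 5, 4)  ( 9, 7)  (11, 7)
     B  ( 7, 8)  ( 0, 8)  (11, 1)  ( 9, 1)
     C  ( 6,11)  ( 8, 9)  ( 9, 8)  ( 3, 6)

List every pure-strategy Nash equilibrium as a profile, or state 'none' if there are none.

(A,P): not NE [P1→B gives 7>0]
(A,Q): not NE [P1→C gives 8>5; P2→S gives 7>4]
(A,R): not NE [P1→B gives 11>9]
(A,S): NE
(B,P): NE
(B,Q): not NE [P1→C gives 8>0]
(B,R): not NE [P2→Q gives 8>1]
(B,S): not NE [P1→A gives 11>9; P2→Q gives 8>1]
(C,P): not NE [P1→B gives 7>6]
(C,Q): not NE [P2→P gives 11>9]
(C,R): not NE [P1→B gives 11>9; P2→P gives 11>8]
(C,S): not NE [P1→A gives 11>3; P2→P gives 11>6]

PSNE = {(A,S), (B,P)}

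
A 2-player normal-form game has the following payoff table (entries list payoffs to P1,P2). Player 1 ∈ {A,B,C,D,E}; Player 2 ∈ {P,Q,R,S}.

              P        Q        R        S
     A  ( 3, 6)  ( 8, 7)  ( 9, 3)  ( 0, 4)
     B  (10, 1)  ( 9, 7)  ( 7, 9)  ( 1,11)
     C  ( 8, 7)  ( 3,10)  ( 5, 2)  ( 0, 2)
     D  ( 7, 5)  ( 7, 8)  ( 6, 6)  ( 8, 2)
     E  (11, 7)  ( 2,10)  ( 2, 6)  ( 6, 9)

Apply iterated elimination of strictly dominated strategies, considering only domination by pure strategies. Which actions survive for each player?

P1 drop C (B beats it: P:10>8 Q:9>3 R:7>5 S:1>0)
P2 drop P (Q beats it: A:7>6 B:7>1 D:8>5 E:10>7)
P1 drop E (D beats it: Q:7>2 R:6>2 S:8>6)
P1→{A,B,D} P2→{Q,R,S}

IESDS → P1:{A,B,D} P2:{Q,R,S}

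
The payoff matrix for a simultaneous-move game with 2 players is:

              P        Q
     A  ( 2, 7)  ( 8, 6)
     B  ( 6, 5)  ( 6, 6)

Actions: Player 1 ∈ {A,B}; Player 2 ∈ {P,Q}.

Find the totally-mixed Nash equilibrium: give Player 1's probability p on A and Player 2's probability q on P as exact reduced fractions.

p=1/2, q=1/3

P1 indiff ⇒ q·2+(1-q)·8 = q·6+(1-q)·6 ⇒ q(-4) = (1-q)(-2) ⇒ q = 1/3
P2 indiff ⇒ p·7+(1-p)·5 = p·6+(1-p)·6 ⇒ p(1) = (1-p)(1) ⇒ p = 1/2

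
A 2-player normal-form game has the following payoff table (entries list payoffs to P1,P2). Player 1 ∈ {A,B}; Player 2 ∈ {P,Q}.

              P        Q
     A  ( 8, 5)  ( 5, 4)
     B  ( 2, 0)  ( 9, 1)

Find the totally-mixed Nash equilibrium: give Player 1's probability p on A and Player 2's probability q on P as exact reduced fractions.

P1 mixes 1/2 on A; P2 mixes 2/5 on P

P1 indiff ⇒ q·8+(1-q)·5 = q·2+(1-q)·9 ⇒ q(6) = (1-q)(4) ⇒ q = 2/5
P2 indiff ⇒ p·5+(1-p)·0 = p·4+(1-p)·1 ⇒ p(1) = (1-p)(1) ⇒ p = 1/2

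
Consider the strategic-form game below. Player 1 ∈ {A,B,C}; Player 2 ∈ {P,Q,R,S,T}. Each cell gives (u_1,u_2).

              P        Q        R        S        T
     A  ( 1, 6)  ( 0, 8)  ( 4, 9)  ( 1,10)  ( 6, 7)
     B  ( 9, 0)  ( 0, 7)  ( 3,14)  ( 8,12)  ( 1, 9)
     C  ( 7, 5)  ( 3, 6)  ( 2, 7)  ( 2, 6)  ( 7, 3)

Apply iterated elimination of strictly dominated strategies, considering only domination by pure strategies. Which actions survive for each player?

P2 drop P (Q beats it: A:8>6 B:7>0 C:6>5)
P2 drop Q (R beats it: A:9>8 B:14>7 C:7>6)
P2 drop T (R beats it: A:9>7 B:14>9 C:7>3)
P1 drop C (B beats it: R:3>2 S:8>2)
P1→{A,B} P2→{R,S}

Remaining: P1:{A,B} P2:{R,S}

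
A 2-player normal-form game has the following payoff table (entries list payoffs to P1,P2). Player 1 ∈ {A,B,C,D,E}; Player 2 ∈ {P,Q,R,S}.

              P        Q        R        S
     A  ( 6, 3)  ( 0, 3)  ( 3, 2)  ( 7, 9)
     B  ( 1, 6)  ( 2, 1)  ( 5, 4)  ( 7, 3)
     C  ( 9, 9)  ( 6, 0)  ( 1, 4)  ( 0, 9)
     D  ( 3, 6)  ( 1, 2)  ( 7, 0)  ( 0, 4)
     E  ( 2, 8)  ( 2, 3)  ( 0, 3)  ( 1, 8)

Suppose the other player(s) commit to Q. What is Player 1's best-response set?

u_1(A vs Q) = 0
u_1(B vs Q) = 2
u_1(C vs Q) = 6
u_1(D vs Q) = 1
u_1(E vs Q) = 2
max payoff 6 at {C}

P1 best: {C}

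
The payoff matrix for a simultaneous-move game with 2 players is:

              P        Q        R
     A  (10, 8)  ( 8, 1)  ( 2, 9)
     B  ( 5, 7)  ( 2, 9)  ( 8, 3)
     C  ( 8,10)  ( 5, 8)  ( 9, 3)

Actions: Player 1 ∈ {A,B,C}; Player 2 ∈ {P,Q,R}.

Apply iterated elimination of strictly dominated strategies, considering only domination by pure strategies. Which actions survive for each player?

P1 drop B (C beats it: P:8>5 Q:5>2 R:9>8)
P2 drop Q (P beats it: A:8>1 C:10>8)
P1→{A,C} P2→{P,R}

Survivors P1:{A,C} P2:{P,R}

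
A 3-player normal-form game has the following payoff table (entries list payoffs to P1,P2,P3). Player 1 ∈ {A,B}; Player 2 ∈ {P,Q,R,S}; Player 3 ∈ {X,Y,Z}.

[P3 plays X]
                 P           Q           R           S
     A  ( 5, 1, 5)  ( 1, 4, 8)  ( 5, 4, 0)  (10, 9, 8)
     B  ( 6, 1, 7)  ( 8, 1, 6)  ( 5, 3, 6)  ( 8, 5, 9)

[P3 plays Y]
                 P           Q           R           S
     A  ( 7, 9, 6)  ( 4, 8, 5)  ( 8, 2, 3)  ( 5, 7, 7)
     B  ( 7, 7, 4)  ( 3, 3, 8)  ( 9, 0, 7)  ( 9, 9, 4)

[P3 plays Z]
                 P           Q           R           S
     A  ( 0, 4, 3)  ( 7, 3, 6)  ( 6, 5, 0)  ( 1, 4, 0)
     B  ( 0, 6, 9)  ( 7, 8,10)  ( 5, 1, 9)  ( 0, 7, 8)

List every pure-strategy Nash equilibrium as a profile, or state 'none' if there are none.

(A,P,X): not NE [P1→B gives 6>5; P2→S gives 9>1; P3→Y gives 6>5]
(A,P,Y): NE
(A,P,Z): not NE [P2→R gives 5>4; P3→Y gives 6>3]
(A,Q,X): not NE [P1→B gives 8>1; P2→S gives 9>4]
(A,Q,Y): not NE [P2→P gives 9>8; P3→X gives 8>5]
(A,Q,Z): not NE [P2→R gives 5>3; P3→X gives 8>6]
(A,R,X): not NE [P2→S gives 9>4; P3→Y gives 3>0]
(A,R,Y): not NE [P1→B gives 9>8; P2→P gives 9>2]
(A,R,Z): not NE [P3→Y gives 3>0]
(A,S,X): NE
(A,S,Y): not NE [P1→B gives 9>5; P2→P gives 9>7; P3→X gives 8>7]
(A,S,Z): not NE [P2→R gives 5>4; P3→X gives 8>0]
(B,P,X): not NE [P2→S gives 5>1; P3→Z gives 9>7]
(B,P,Y): not NE [P2→S gives 9>7; P3→Z gives 9>4]
(B,P,Z): not NE [P2→Q gives 8>6]
(B,Q,X): not NE [P2→S gives 5>1; P3→Z gives 10>6]
(B,Q,Y): not NE [P1→A gives 4>3; P2→S gives 9>3; P3→Z gives 10>8]
(B,Q,Z): NE
(B,R,X): not NE [P2→S gives 5>3; P3→Z gives 9>6]
(B,R,Y): not NE [P2→S gives 9>0; P3→Z gives 9>7]
(B,R,Z): not NE [P1→A gives 6>5; P2→Q gives 8>1]
(B,S,X): not NE [P1→A gives 10>8]
(B,S,Y): not NE [P3→X gives 9>4]
(B,S,Z): not NE [P1→A gives 1>0; P2→Q gives 8>7; P3→X gives 9>8]

PSNE = {(A,P,Y), (A,S,X), (B,Q,Z)}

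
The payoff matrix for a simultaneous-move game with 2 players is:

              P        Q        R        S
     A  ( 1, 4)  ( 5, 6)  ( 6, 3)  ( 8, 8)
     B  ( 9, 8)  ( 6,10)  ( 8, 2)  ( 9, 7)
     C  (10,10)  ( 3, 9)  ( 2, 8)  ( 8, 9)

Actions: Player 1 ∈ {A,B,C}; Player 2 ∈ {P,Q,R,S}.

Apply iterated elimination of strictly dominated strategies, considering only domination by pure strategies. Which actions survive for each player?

P1 drop A (B beats it: P:9>1 Q:6>5 R:8>6 S:9>8)
P2 drop R (P beats it: B:8>2 C:10>8)
P2 drop S (P beats it: B:8>7 C:10>9)
P1→{B,C} P2→{P,Q}

Remaining: P1:{B,C} P2:{P,Q}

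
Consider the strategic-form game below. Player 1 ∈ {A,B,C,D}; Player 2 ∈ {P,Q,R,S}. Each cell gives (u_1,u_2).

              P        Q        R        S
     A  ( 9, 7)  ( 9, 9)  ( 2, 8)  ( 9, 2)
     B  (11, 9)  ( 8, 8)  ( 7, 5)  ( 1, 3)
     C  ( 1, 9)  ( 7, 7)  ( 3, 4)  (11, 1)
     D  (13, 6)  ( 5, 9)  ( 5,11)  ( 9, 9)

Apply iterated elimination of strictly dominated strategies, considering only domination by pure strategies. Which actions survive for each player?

Survivors P1:{A,B,D} P2:{P,Q,R}

P2 drop S (R beats it: A:8>2 B:5>3 C:4>1 D:11>9)
P1 drop C (B beats it: P:11>1 Q:8>7 R:7>3)
P1→{A,B,D} P2→{P,Q,R}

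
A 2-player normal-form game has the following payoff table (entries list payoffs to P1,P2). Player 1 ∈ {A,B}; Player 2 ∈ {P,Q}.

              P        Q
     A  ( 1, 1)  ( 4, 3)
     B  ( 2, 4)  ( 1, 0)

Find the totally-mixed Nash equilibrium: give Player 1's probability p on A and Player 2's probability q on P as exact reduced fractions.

P1 mixes 2/3 on A; P2 mixes 3/4 on P

P1 indiff ⇒ q·1+(1-q)·4 = q·2+(1-q)·1 ⇒ q(-1) = (1-q)(-3) ⇒ q = 3/4
P2 indiff ⇒ p·1+(1-p)·4 = p·3+(1-p)·0 ⇒ p(-2) = (1-p)(-4) ⇒ p = 2/3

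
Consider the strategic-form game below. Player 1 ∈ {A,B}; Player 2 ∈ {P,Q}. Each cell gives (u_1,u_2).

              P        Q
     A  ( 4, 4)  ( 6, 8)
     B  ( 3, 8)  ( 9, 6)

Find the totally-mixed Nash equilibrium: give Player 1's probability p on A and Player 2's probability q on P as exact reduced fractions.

P1 mixes 1/3 on A; P2 mixes 3/4 on P

P1 indiff ⇒ q·4+(1-q)·6 = q·3+(1-q)·9 ⇒ q(1) = (1-q)(3) ⇒ q = 3/4
P2 indiff ⇒ p·4+(1-p)·8 = p·8+(1-p)·6 ⇒ p(-4) = (1-p)(-2) ⇒ p = 1/3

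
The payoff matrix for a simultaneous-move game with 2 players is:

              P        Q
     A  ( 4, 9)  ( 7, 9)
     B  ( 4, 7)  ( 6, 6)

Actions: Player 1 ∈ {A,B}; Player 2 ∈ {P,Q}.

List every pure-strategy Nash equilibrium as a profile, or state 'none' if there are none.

PSNE = {(A,P), (A,Q), (B,P)}

(A,P): NE
(A,Q): NE
(B,P): NE
(B,Q): not NE [P1→A gives 7>6; P2→P gives 7>6]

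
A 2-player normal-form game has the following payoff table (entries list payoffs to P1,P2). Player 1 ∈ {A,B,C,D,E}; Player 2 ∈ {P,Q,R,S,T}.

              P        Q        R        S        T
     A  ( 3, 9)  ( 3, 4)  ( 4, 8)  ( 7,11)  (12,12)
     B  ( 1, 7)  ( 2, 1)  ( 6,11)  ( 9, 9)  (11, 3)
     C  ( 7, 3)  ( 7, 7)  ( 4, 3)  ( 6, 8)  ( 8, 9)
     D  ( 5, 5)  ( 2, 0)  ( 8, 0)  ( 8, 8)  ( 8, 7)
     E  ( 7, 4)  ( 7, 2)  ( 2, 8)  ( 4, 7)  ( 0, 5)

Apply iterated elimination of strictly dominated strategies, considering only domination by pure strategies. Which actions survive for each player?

P2 drop P (S beats it: A:11>9 B:9>7 C:8>3 D:8>5 E:7>4)
P2 drop Q (S beats it: A:11>4 B:9>1 C:8>7 D:8>0 E:7>2)
P1 drop C (B beats it: R:6>4 S:9>6 T:11>8)
P1 drop E (A beats it: R:4>2 S:7>4 T:12>0)
P1→{A,B,D} P2→{R,S,T}

Survivors P1:{A,B,D} P2:{R,S,T}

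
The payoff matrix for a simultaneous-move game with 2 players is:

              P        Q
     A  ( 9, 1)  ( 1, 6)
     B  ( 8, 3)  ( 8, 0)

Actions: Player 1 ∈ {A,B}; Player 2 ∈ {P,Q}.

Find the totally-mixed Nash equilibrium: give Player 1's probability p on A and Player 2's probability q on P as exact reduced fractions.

(p,q) = (3/8, 7/8)

P1 indiff ⇒ q·9+(1-q)·1 = q·8+(1-q)·8 ⇒ q(1) = (1-q)(7) ⇒ q = 7/8
P2 indiff ⇒ p·1+(1-p)·3 = p·6+(1-p)·0 ⇒ p(-5) = (1-p)(-3) ⇒ p = 3/8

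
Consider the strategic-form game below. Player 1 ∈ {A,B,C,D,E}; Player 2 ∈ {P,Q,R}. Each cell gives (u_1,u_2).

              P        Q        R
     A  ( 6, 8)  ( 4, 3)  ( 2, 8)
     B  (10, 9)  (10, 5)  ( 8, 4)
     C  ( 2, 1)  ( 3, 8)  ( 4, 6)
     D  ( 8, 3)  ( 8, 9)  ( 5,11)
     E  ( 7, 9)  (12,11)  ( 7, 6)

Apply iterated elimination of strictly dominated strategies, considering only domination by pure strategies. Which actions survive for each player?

Survivors P1:{B,E} P2:{P,Q}

P1 drop A (B beats it: P:10>6 Q:10>4 R:8>2)
P1 drop C (B beats it: P:10>2 Q:10>3 R:8>4)
P1 drop D (B beats it: P:10>8 Q:10>8 R:8>5)
P2 drop R (P beats it: B:9>4 E:9>6)
P1→{B,E} P2→{P,Q}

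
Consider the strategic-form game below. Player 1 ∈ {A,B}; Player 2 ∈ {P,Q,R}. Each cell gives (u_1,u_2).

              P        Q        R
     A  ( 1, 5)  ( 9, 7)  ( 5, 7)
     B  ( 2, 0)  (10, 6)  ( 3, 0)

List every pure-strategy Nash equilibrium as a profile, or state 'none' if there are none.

NE set: (A,R), (B,Q)

(A,P): not NE [P1→B gives 2>1; P2→R gives 7>5]
(A,Q): not NE [P1→B gives 10>9]
(A,R): NE
(B,P): not NE [P2→Q gives 6>0]
(B,Q): NE
(B,R): not NE [P1→A gives 5>3; P2→Q gives 6>0]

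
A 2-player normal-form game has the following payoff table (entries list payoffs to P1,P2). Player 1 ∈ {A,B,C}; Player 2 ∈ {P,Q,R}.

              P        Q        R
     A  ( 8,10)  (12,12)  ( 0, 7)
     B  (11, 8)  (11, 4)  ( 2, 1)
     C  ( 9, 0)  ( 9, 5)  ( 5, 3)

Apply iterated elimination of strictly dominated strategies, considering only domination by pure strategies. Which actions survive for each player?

P2 drop R (Q beats it: A:12>7 B:4>1 C:5>3)
P1 drop C (B beats it: P:11>9 Q:11>9)
P1→{A,B} P2→{P,Q}

IESDS → P1:{A,B} P2:{P,Q}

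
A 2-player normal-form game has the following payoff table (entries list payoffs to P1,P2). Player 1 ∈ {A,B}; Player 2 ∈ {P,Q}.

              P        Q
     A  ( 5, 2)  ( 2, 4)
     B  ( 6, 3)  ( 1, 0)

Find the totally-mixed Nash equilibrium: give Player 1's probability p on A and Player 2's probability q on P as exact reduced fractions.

p=3/5, q=1/2

P1 indiff ⇒ q·5+(1-q)·2 = q·6+(1-q)·1 ⇒ q(-1) = (1-q)(-1) ⇒ q = 1/2
P2 indiff ⇒ p·2+(1-p)·3 = p·4+(1-p)·0 ⇒ p(-2) = (1-p)(-3) ⇒ p = 3/5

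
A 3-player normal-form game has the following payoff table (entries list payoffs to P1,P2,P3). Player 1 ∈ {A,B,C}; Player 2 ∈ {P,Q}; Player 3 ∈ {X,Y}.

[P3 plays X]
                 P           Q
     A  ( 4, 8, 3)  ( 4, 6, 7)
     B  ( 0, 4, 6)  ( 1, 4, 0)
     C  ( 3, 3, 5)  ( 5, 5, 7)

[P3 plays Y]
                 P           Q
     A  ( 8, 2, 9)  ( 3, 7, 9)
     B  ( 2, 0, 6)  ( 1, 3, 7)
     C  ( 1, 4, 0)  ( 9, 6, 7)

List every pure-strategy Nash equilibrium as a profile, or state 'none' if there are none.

(A,P,X): not NE [P3→Y gives 9>3]
(A,P,Y): not NE [P2→Q gives 7>2]
(A,Q,X): not NE [P1→C gives 5>4; P2→P gives 8>6; P3→Y gives 9>7]
(A,Q,Y): not NE [P1→C gives 9>3]
(B,P,X): not NE [P1→A gives 4>0]
(B,P,Y): not NE [P1→A gives 8>2; P2→Q gives 3>0]
(B,Q,X): not NE [P1→C gives 5>1; P3→Y gives 7>0]
(B,Q,Y): not NE [P1→C gives 9>1]
(C,P,X): not NE [P1→A gives 4>3; P2→Q gives 5>3]
(C,P,Y): not NE [P1→A gives 8>1; P2→Q gives 6>4; P3→X gives 5>0]
(C,Q,X): NE
(C,Q,Y): NE

PSNE = {(C,Q,X), (C,Q,Y)}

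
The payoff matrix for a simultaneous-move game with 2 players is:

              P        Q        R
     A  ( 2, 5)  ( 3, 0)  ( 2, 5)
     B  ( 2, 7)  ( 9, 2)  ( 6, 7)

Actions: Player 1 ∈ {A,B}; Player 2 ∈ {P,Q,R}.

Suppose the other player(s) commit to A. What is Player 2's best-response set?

BR_2 = {P,R}

u_2(P vs A) = 5
u_2(Q vs A) = 0
u_2(R vs A) = 5
max payoff 5 at {P,R}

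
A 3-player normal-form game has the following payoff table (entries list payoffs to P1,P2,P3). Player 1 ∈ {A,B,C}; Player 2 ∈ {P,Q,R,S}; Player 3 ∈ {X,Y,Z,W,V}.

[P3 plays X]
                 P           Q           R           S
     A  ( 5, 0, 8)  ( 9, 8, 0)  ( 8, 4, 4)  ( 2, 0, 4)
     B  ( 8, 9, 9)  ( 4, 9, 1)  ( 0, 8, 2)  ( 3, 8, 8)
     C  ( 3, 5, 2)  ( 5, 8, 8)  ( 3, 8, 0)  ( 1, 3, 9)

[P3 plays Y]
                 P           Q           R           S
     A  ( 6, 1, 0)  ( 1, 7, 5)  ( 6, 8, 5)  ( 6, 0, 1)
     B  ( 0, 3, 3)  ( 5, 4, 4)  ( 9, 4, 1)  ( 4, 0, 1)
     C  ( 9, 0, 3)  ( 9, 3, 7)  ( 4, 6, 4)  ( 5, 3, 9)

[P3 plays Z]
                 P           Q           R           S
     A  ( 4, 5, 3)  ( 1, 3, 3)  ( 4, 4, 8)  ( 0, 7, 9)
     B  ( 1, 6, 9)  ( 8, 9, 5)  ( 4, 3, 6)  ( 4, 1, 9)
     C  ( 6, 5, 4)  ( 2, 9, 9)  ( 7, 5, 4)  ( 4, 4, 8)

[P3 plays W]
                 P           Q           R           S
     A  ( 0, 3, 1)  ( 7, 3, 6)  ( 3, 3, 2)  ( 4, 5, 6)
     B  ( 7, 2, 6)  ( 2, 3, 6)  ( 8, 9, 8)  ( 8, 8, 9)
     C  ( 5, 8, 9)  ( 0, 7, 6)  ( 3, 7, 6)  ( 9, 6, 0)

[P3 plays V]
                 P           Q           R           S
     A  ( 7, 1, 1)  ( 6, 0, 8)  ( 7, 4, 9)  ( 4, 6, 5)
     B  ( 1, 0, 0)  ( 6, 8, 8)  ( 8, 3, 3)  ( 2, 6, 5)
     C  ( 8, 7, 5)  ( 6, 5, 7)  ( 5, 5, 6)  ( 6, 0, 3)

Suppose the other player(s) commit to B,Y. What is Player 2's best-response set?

argmax u_2 = {Q,R}

u_2(P vs B,Y) = 3
u_2(Q vs B,Y) = 4
u_2(R vs B,Y) = 4
u_2(S vs B,Y) = 0
max payoff 4 at {Q,R}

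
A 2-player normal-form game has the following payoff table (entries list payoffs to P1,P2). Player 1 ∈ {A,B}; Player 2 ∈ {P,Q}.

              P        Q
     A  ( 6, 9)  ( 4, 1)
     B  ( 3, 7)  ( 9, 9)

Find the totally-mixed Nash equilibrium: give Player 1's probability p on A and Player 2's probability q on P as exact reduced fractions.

P1 mixes 1/5 on A; P2 mixes 5/8 on P

P1 indiff ⇒ q·6+(1-q)·4 = q·3+(1-q)·9 ⇒ q(3) = (1-q)(5) ⇒ q = 5/8
P2 indiff ⇒ p·9+(1-p)·7 = p·1+(1-p)·9 ⇒ p(8) = (1-p)(2) ⇒ p = 1/5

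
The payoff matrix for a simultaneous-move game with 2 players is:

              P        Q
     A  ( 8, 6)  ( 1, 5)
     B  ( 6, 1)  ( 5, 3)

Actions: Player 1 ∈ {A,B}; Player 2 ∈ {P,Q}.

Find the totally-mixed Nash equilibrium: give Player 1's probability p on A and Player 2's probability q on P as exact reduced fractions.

P1 indiff ⇒ q·8+(1-q)·1 = q·6+(1-q)·5 ⇒ q(2) = (1-q)(4) ⇒ q = 2/3
P2 indiff ⇒ p·6+(1-p)·1 = p·5+(1-p)·3 ⇒ p(1) = (1-p)(2) ⇒ p = 2/3

P1 mixes 2/3 on A; P2 mixes 2/3 on P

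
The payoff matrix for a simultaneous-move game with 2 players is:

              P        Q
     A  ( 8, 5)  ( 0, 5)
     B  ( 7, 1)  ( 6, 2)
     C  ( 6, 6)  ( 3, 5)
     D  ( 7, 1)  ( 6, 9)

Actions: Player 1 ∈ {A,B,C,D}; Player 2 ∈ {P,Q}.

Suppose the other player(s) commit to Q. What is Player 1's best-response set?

BR_1 = {B,D}

u_1(A vs Q) = 0
u_1(B vs Q) = 6
u_1(C vs Q) = 3
u_1(D vs Q) = 6
max payoff 6 at {B,D}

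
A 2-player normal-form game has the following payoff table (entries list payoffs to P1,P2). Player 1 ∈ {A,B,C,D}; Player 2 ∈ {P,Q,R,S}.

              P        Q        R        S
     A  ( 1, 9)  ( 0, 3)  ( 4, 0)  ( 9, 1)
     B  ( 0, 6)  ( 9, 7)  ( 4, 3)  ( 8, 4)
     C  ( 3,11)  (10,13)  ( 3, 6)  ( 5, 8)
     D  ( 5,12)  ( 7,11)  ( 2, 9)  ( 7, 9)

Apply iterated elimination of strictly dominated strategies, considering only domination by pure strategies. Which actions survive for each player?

Survivors P1:{C,D} P2:{P,Q}

P2 drop R (P beats it: A:9>0 B:6>3 C:11>6 D:12>9)
P2 drop S (P beats it: A:9>1 B:6>4 C:11>8 D:12>9)
P1 drop A (C beats it: P:3>1 Q:10>0)
P1 drop B (C beats it: P:3>0 Q:10>9)
P1→{C,D} P2→{P,Q}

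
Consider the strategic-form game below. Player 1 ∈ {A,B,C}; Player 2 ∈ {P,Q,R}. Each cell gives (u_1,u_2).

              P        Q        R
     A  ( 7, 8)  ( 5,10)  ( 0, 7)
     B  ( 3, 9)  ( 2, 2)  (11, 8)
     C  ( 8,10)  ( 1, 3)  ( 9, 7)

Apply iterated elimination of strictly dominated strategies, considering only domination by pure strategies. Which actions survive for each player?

IESDS → P1:{A,C} P2:{P,Q}

P2 drop R (P beats it: A:8>7 B:9>8 C:10>7)
P1 drop B (A beats it: P:7>3 Q:5>2)
P1→{A,C} P2→{P,Q}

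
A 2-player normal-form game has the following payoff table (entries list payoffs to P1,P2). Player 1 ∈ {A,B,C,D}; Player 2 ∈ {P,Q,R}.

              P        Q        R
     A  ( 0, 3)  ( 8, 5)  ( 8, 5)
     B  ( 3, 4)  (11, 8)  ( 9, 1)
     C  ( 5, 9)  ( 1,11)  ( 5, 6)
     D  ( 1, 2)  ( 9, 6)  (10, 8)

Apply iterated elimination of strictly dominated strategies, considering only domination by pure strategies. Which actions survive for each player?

Survivors P1:{B,D} P2:{Q,R}

P1 drop A (B beats it: P:3>0 Q:11>8 R:9>8)
P2 drop P (Q beats it: B:8>4 C:11>9 D:6>2)
P1 drop C (B beats it: Q:11>1 R:9>5)
P1→{B,D} P2→{Q,R}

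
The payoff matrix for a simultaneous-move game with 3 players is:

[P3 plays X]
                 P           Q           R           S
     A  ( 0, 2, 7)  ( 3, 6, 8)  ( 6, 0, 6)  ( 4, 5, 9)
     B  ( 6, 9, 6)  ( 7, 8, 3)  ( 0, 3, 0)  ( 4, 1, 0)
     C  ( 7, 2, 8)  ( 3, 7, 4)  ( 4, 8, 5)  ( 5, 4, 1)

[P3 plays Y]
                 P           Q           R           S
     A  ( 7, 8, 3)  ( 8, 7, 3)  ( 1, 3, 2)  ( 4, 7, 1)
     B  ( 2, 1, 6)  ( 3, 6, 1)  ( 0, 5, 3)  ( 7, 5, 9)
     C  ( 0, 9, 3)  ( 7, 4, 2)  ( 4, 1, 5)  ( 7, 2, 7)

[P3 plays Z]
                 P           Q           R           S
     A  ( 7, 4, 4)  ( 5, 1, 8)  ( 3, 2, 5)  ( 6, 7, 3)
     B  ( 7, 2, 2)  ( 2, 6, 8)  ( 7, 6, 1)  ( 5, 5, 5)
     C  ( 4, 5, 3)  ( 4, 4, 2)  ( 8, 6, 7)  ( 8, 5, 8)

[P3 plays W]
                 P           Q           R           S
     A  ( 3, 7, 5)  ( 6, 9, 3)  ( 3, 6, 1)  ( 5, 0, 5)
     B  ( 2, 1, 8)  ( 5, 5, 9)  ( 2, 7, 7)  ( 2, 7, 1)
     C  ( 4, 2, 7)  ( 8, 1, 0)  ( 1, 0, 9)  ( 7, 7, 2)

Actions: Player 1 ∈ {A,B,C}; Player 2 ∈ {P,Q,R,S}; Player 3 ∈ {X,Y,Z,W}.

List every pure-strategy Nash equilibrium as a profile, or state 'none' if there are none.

(A,P,X): not NE [P1→C gives 7>0; P2→Q gives 6>2]
(A,P,Y): not NE [P3→X gives 7>3]
(A,P,Z): not NE [P2→S gives 7>4; P3→X gives 7>4]
(A,P,W): not NE [P1→C gives 4>3; P2→Q gives 9>7; P3→X gives 7>5]
(A,Q,X): not NE [P1→B gives 7>3]
(A,Q,Y): not NE [P2→P gives 8>7; P3→Z gives 8>3]
(A,Q,Z): not NE [P2→S gives 7>1]
(A,Q,W): not NE [P1→C gives 8>6; P3→Z gives 8>3]
(A,R,X): not NE [P2→Q gives 6>0]
(A,R,Y): not NE [P1→C gives 4>1; P2→P gives 8>3; P3→X gives 6>2]
(A,R,Z): not NE [P1→C gives 8>3; P2→S gives 7>2; P3→X gives 6>5]
(A,R,W): not NE [P2→Q gives 9>6; P3→X gives 6>1]
(A,S,X): not NE [P1→C gives 5>4; P2→Q gives 6>5]
(A,S,Y): not NE [P1→C gives 7>4; P2→P gives 8>7; P3→X gives 9>1]
(A,S,Z): not NE [P1→C gives 8>6; P3→X gives 9>3]
(A,S,W): not NE [P1→C gives 7>5; P2→Q gives 9>0; P3→X gives 9>5]
(B,P,X): not NE [P1→C gives 7>6; P3→W gives 8>6]
(B,P,Y): not NE [P1→A gives 7>2; P2→Q gives 6>1; P3→W gives 8>6]
(B,P,Z): not NE [P2→R gives 6>2; P3→W gives 8>2]
(B,P,W): not NE [P1→C gives 4>2; P2→S gives 7>1]
(B,Q,X): not NE [P2→P gives 9>8; P3→W gives 9>3]
(B,Q,Y): not NE [P1→A gives 8>3; P3→W gives 9>1]
(B,Q,Z): not NE [P1→A gives 5>2; P3→W gives 9>8]
(B,Q,W): not NE [P1→C gives 8>5; P2→S gives 7>5]
(B,R,X): not NE [P1→A gives 6>0; P2→P gives 9>3; P3→W gives 7>0]
(B,R,Y): not NE [P1→C gives 4>0; P2→Q gives 6>5; P3→W gives 7>3]
(B,R,Z): not NE [P1→C gives 8>7; P3→W gives 7>1]
(B,R,W): not NE [P1→A gives 3>2]
(B,S,X): not NE [P1→C gives 5>4; P2→P gives 9>1; P3→Y gives 9>0]
(B,S,Y): not NE [P2→Q gives 6>5]
(B,S,Z): not NE [P1→C gives 8>5; P2→R gives 6>5; P3→Y gives 9>5]
(B,S,W): not NE [P1→C gives 7>2; P3→Y gives 9>1]
(C,P,X): not NE [P2→R gives 8>2]
(C,P,Y): not NE [P1→A gives 7>0; P3→X gives 8>3]
(C,P,Z): not NE [P1→B gives 7>4; P2→R gives 6>5; P3→X gives 8>3]
(C,P,W): not NE [P2→S gives 7>2; P3→X gives 8>7]
(C,Q,X): not NE [P1→B gives 7>3; P2→R gives 8>7]
(C,Q,Y): not NE [P1→A gives 8>7; P2→P gives 9>4; P3→X gives 4>2]
(C,Q,Z): not NE [P1→A gives 5>4; P2→R gives 6>4; P3→X gives 4>2]
(C,Q,W): not NE [P2→S gives 7>1; P3→X gives 4>0]
(C,R,X): not NE [P1→A gives 6>4; P3→W gives 9>5]
(C,R,Y): not NE [P2→P gives 9>1; P3→W gives 9>5]
(C,R,Z): not NE [P3→W gives 9>7]
(C,R,W): not NE [P1→A gives 3>1; P2→S gives 7>0]
(C,S,X): not NE [P2→R gives 8>4; P3→Z gives 8>1]
(C,S,Y): not NE [P2→P gives 9>2; P3→Z gives 8>7]
(C,S,Z): not NE [P2→R gives 6>5]
(C,S,W): not NE [P3→Z gives 8>2]

Equilibria: none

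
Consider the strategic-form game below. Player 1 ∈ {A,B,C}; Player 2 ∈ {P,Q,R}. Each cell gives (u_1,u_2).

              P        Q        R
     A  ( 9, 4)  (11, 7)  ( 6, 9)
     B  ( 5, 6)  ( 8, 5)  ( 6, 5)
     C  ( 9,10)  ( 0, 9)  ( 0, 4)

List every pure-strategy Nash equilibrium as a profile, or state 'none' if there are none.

Nash profiles: (A,R), (C,P)

(A,P): not NE [P2→R gives 9>4]
(A,Q): not NE [P2→R gives 9>7]
(A,R): NE
(B,P): not NE [P1→C gives 9>5]
(B,Q): not NE [P1→A gives 11>8; P2→P gives 6>5]
(B,R): not NE [P2→P gives 6>5]
(C,P): NE
(C,Q): not NE [P1→A gives 11>0; P2→P gives 10>9]
(C,R): not NE [P1→B gives 6>0; P2→P gives 10>4]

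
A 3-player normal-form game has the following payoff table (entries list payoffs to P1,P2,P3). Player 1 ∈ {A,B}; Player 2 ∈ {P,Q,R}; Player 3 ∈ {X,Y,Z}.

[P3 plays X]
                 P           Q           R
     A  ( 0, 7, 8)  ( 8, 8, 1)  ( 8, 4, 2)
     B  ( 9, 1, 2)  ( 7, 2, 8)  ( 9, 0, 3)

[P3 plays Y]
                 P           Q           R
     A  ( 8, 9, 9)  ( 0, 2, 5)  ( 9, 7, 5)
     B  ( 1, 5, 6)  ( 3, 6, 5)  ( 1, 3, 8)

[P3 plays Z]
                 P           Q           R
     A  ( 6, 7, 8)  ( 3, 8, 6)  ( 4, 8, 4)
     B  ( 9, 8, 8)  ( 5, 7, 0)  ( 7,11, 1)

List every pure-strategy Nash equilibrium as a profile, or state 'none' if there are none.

(A,P,X): not NE [P1→B gives 9>0; P2→Q gives 8>7; P3→Y gives 9>8]
(A,P,Y): NE
(A,P,Z): not NE [P1→B gives 9>6; P2→R gives 8>7; P3→Y gives 9>8]
(A,Q,X): not NE [P3→Z gives 6>1]
(A,Q,Y): not NE [P1→B gives 3>0; P2→P gives 9>2; P3→Z gives 6>5]
(A,Q,Z): not NE [P1→B gives 5>3]
(A,R,X): not NE [P1→B gives 9>8; P2→Q gives 8>4; P3→Y gives 5>2]
(A,R,Y): not NE [P2→P gives 9>7]
(A,R,Z): not NE [P1→B gives 7>4; P3→Y gives 5>4]
(B,P,X): not NE [P2→Q gives 2>1; P3→Z gives 8>2]
(B,P,Y): not NE [P1→A gives 8>1; P2→Q gives 6>5; P3→Z gives 8>6]
(B,P,Z): not NE [P2→R gives 11>8]
(B,Q,X): not NE [P1→A gives 8>7]
(B,Q,Y): not NE [P3→X gives 8>5]
(B,Q,Z): not NE [P2→R gives 11>7; P3→X gives 8>0]
(B,R,X): not NE [P2→Q gives 2>0; P3→Y gives 8>3]
(B,R,Y): not NE [P1→A gives 9>1; P2→Q gives 6>3]
(B,R,Z): not NE [P3→Y gives 8>1]

NE set: (A,P,Y)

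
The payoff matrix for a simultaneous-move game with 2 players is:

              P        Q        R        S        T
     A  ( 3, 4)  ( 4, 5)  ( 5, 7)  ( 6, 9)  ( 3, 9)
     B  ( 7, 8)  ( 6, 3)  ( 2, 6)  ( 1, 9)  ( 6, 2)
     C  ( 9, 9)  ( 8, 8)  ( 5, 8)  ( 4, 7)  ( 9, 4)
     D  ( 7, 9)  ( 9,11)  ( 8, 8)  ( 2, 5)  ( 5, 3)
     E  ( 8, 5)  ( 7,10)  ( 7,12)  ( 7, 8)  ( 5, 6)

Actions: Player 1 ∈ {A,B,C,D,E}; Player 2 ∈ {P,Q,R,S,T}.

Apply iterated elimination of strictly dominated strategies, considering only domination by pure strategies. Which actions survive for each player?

IESDS → P1:{C,D,E} P2:{P,Q,R}

P1 drop A (E beats it: P:8>3 Q:7>4 R:7>5 S:7>6 T:5>3)
P1 drop B (C beats it: P:9>7 Q:8>6 R:5>2 S:4>1 T:9>6)
P2 drop S (Q beats it: C:8>7 D:11>5 E:10>8)
P2 drop T (Q beats it: C:8>4 D:11>3 E:10>6)
P1→{C,D,E} P2→{P,Q,R}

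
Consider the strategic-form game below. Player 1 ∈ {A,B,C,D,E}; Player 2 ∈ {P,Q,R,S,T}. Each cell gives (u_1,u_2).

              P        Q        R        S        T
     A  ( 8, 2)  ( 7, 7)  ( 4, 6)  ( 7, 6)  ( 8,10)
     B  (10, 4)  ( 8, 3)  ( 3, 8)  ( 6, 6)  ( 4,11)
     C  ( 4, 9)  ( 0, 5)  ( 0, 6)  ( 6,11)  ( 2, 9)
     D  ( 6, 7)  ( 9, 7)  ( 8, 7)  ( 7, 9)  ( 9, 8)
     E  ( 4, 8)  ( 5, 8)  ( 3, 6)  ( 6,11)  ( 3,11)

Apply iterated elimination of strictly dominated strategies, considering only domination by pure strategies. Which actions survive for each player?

P1 drop C (A beats it: P:8>4 Q:7>0 R:4>0 S:7>6 T:8>2)
P1 drop E (A beats it: P:8>4 Q:7>5 R:4>3 S:7>6 T:8>3)
P2 drop P (S beats it: A:6>2 B:6>4 D:9>7)
P1 drop B (D beats it: Q:9>8 R:8>3 S:7>6 T:9>4)
P2 drop Q (T beats it: A:10>7 D:8>7)
P2 drop R (T beats it: A:10>6 D:8>7)
P1→{A,D} P2→{S,T}

Survivors P1:{A,D} P2:{S,T}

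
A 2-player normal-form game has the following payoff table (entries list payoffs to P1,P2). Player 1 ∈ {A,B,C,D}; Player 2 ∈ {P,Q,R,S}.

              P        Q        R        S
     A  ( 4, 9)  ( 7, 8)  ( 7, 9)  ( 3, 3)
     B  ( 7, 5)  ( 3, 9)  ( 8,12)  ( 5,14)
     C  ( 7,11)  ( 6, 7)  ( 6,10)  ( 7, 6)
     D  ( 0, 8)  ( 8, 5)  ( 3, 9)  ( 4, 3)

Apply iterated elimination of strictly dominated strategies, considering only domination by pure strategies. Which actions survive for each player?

P2 drop Q (R beats it: A:9>8 B:12>9 C:10>7 D:9>5)
P1 drop A (B beats it: P:7>4 R:8>7 S:5>3)
P1 drop D (B beats it: P:7>0 R:8>3 S:5>4)
P1→{B,C} P2→{P,R,S}

Survivors P1:{B,C} P2:{P,R,S}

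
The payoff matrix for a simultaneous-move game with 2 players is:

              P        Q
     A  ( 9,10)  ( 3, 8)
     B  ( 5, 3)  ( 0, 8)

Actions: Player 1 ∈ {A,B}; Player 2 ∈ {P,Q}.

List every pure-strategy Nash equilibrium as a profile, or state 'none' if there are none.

NE set: (A,P)

(A,P): NE
(A,Q): not NE [P2→P gives 10>8]
(B,P): not NE [P1→A gives 9>5; P2→Q gives 8>3]
(B,Q): not NE [P1→A gives 3>0]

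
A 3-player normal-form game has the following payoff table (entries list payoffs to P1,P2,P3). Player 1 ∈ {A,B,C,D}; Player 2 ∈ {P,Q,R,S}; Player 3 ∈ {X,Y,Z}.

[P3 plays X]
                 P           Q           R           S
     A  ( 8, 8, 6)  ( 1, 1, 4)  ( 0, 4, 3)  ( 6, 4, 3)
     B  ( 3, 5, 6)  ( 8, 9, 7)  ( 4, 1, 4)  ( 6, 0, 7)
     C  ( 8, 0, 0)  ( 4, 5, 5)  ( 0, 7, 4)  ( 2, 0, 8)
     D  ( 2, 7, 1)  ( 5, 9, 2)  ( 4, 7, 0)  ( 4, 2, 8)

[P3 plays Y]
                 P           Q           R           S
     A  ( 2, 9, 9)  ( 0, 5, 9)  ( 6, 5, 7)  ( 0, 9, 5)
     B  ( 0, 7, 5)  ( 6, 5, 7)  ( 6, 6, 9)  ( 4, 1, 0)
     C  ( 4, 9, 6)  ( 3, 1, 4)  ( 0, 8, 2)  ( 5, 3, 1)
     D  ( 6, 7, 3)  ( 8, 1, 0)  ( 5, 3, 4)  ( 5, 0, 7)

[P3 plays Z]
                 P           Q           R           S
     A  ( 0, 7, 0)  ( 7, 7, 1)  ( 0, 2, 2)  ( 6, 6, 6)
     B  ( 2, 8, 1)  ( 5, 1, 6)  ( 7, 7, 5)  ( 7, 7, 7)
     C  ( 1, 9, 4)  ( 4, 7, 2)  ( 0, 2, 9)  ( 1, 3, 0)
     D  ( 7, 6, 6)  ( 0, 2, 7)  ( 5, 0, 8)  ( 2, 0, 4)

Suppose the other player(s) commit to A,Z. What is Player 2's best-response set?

u_2(P vs A,Z) = 7
u_2(Q vs A,Z) = 7
u_2(R vs A,Z) = 2
u_2(S vs A,Z) = 6
max payoff 7 at {P,Q}

argmax u_2 = {P,Q}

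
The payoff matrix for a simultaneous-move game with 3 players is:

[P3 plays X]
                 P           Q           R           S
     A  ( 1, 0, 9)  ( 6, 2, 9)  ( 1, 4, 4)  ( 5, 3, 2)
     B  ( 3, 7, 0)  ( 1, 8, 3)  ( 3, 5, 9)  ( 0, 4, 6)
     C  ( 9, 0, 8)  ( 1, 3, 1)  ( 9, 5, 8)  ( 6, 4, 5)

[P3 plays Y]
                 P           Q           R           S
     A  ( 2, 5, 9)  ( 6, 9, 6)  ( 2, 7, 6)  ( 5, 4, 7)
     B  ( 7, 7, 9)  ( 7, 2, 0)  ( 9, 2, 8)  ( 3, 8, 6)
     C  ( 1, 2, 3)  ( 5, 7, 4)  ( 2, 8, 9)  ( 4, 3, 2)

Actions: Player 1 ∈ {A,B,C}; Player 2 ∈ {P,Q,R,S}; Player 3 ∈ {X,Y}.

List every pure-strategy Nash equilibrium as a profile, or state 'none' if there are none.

(A,P,X): not NE [P1→C gives 9>1; P2→R gives 4>0]
(A,P,Y): not NE [P1→B gives 7>2; P2→Q gives 9>5]
(A,Q,X): not NE [P2→R gives 4>2]
(A,Q,Y): not NE [P1→B gives 7>6; P3→X gives 9>6]
(A,R,X): not NE [P1→C gives 9>1; P3→Y gives 6>4]
(A,R,Y): not NE [P1→B gives 9>2; P2→Q gives 9>7]
(A,S,X): not NE [P1→C gives 6>5; P2→R gives 4>3; P3→Y gives 7>2]
(A,S,Y): not NE [P2→Q gives 9>4]
(B,P,X): not NE [P1→C gives 9>3; P2→Q gives 8>7; P3→Y gives 9>0]
(B,P,Y): not NE [P2→S gives 8>7]
(B,Q,X): not NE [P1→A gives 6>1]
(B,Q,Y): not NE [P2→S gives 8>2; P3→X gives 3>0]
(B,R,X): not NE [P1→C gives 9>3; P2→Q gives 8>5]
(B,R,Y): not NE [P2→S gives 8>2; P3→X gives 9>8]
(B,S,X): not NE [P1→C gives 6>0; P2→Q gives 8>4]
(B,S,Y): not NE [P1→A gives 5>3]
(C,P,X): not NE [P2→R gives 5>0]
(C,P,Y): not NE [P1→B gives 7>1; P2→R gives 8>2; P3→X gives 8>3]
(C,Q,X): not NE [P1→A gives 6>1; P2→R gives 5>3; P3→Y gives 4>1]
(C,Q,Y): not NE [P1→B gives 7>5; P2→R gives 8>7]
(C,R,X): not NE [P3→Y gives 9>8]
(C,R,Y): not NE [P1→B gives 9>2]
(C,S,X): not NE [P2→R gives 5>4]
(C,S,Y): not NE [P1→A gives 5>4; P2→R gives 8>3; P3→X gives 5>2]

Equilibria: none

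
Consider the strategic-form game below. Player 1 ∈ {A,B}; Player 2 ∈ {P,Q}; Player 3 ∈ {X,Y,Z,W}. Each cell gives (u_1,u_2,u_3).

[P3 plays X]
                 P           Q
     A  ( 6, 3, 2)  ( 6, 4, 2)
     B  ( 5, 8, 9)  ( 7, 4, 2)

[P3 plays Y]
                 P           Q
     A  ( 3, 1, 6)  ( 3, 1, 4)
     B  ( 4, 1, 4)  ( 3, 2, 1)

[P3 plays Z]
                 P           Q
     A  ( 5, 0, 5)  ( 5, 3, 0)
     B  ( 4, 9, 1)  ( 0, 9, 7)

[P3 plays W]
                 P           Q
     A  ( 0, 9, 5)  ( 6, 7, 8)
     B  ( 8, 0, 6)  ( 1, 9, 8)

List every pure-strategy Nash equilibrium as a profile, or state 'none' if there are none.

No pure NE.

(A,P,X): not NE [P2→Q gives 4>3; P3→Y gives 6>2]
(A,P,Y): not NE [P1→B gives 4>3]
(A,P,Z): not NE [P2→Q gives 3>0; P3→Y gives 6>5]
(A,P,W): not NE [P1→B gives 8>0; P3→Y gives 6>5]
(A,Q,X): not NE [P1→B gives 7>6; P3→W gives 8>2]
(A,Q,Y): not NE [P3→W gives 8>4]
(A,Q,Z): not NE [P3→W gives 8>0]
(A,Q,W): not NE [P2→P gives 9>7]
(B,P,X): not NE [P1→A gives 6>5]
(B,P,Y): not NE [P2→Q gives 2>1; P3→X gives 9>4]
(B,P,Z): not NE [P1→A gives 5>4; P3→X gives 9>1]
(B,P,W): not NE [P2→Q gives 9>0; P3→X gives 9>6]
(B,Q,X): not NE [P2→P gives 8>4; P3→W gives 8>2]
(B,Q,Y): not NE [P3→W gives 8>1]
(B,Q,Z): not NE [P1→A gives 5>0; P3→W gives 8>7]
(B,Q,W): not NE [P1→A gives 6>1]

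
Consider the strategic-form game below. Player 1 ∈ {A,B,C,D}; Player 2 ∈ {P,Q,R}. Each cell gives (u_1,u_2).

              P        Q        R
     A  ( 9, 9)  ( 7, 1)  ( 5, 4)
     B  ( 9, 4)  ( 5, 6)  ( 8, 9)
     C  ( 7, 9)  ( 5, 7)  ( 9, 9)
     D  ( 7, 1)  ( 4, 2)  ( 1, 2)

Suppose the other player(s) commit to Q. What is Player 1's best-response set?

P1 best: {A}

u_1(A vs Q) = 7
u_1(B vs Q) = 5
u_1(C vs Q) = 5
u_1(D vs Q) = 4
max payoff 7 at {A}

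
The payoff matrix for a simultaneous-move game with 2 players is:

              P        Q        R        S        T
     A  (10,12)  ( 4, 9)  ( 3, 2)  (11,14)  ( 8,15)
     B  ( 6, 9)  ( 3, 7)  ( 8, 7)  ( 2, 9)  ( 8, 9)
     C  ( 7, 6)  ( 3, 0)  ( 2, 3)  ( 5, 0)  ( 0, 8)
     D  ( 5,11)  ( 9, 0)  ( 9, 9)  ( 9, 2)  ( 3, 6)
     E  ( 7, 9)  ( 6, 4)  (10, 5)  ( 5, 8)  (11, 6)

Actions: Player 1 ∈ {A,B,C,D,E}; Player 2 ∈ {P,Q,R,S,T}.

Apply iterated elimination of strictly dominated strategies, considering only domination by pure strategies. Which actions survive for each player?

P1 drop B (E beats it: P:7>6 Q:6>3 R:10>8 S:5>2 T:11>8)
P1 drop C (A beats it: P:10>7 Q:4>3 R:3>2 S:11>5 T:8>0)
P2 drop Q (P beats it: A:12>9 D:11>0 E:9>4)
P2 drop R (P beats it: A:12>2 D:11>9 E:9>5)
P1 drop D (A beats it: P:10>5 S:11>9 T:8>3)
P1→{A,E} P2→{P,S,T}

IESDS → P1:{A,E} P2:{P,S,T}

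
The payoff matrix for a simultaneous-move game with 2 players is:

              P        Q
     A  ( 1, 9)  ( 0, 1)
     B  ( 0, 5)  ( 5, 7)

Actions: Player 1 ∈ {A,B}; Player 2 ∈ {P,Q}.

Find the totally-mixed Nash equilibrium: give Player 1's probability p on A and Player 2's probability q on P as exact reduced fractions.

P1 indiff ⇒ q·1+(1-q)·0 = q·0+(1-q)·5 ⇒ q(1) = (1-q)(5) ⇒ q = 5/6
P2 indiff ⇒ p·9+(1-p)·5 = p·1+(1-p)·7 ⇒ p(8) = (1-p)(2) ⇒ p = 1/5

P1 mixes 1/5 on A; P2 mixes 5/6 on P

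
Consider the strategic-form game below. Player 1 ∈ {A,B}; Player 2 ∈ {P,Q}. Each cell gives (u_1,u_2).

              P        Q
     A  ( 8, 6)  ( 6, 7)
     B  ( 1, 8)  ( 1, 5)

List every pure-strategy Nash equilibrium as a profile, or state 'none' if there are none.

PSNE = {(A,Q)}

(A,P): not NE [P2→Q gives 7>6]
(A,Q): NE
(B,P): not NE [P1→A gives 8>1]
(B,Q): not NE [P1→A gives 6>1; P2→P gives 8>5]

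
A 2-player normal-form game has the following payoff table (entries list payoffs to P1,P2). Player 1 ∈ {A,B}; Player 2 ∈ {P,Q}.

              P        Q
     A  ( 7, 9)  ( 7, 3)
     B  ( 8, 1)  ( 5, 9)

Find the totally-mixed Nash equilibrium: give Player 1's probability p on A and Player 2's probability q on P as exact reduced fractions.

P1 indiff ⇒ q·7+(1-q)·7 = q·8+(1-q)·5 ⇒ q(-1) = (1-q)(-2) ⇒ q = 2/3
P2 indiff ⇒ p·9+(1-p)·1 = p·3+(1-p)·9 ⇒ p(6) = (1-p)(8) ⇒ p = 4/7

p=4/7, q=2/3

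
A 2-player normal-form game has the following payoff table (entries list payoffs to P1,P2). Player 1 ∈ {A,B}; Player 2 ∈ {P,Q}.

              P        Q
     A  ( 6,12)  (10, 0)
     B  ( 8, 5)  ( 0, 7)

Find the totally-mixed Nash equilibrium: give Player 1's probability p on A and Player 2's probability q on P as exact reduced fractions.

P1 mixes 1/7 on A; P2 mixes 5/6 on P

P1 indiff ⇒ q·6+(1-q)·10 = q·8+(1-q)·0 ⇒ q(-2) = (1-q)(-10) ⇒ q = 5/6
P2 indiff ⇒ p·12+(1-p)·5 = p·0+(1-p)·7 ⇒ p(12) = (1-p)(2) ⇒ p = 1/7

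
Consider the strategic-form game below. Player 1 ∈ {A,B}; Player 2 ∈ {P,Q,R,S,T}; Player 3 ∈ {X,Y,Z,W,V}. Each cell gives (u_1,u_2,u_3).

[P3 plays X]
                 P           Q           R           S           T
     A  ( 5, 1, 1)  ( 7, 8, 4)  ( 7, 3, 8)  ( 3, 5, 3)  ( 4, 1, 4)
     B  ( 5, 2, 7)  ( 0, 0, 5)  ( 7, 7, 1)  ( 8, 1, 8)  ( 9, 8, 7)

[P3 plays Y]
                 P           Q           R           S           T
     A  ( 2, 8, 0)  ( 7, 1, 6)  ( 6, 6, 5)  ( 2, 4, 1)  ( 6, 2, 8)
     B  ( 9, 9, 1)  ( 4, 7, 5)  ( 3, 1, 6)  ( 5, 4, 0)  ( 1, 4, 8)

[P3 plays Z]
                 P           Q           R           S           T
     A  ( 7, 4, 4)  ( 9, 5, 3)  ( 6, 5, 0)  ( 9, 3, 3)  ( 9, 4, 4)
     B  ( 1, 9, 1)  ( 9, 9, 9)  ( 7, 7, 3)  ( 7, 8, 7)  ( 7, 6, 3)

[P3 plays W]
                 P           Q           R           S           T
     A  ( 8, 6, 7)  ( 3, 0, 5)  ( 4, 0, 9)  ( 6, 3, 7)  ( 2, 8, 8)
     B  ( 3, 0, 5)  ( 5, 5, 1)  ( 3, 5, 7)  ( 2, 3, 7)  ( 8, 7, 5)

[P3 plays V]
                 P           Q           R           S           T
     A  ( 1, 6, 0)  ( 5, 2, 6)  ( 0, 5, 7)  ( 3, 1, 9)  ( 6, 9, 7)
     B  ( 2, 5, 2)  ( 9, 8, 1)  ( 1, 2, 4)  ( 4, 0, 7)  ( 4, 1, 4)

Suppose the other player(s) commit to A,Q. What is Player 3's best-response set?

BR_3 = {Y,V}

u_3(X vs A,Q) = 4
u_3(Y vs A,Q) = 6
u_3(Z vs A,Q) = 3
u_3(W vs A,Q) = 5
u_3(V vs A,Q) = 6
max payoff 6 at {Y,V}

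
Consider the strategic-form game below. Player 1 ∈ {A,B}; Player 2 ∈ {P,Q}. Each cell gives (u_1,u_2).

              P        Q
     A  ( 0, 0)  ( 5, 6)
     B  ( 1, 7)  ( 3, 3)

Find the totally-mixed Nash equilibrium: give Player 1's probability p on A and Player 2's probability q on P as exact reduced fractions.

P1 indiff ⇒ q·0+(1-q)·5 = q·1+(1-q)·3 ⇒ q(-1) = (1-q)(-2) ⇒ q = 2/3
P2 indiff ⇒ p·0+(1-p)·7 = p·6+(1-p)·3 ⇒ p(-6) = (1-p)(-4) ⇒ p = 2/5

(p,q) = (2/5, 2/3)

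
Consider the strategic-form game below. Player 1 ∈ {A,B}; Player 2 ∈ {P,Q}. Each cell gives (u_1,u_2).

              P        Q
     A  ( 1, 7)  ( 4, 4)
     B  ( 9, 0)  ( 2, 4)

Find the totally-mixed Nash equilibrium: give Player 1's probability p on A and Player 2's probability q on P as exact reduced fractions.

P1 indiff ⇒ q·1+(1-q)·4 = q·9+(1-q)·2 ⇒ q(-8) = (1-q)(-2) ⇒ q = 1/5
P2 indiff ⇒ p·7+(1-p)·0 = p·4+(1-p)·4 ⇒ p(3) = (1-p)(4) ⇒ p = 4/7

(p,q) = (4/7, 1/5)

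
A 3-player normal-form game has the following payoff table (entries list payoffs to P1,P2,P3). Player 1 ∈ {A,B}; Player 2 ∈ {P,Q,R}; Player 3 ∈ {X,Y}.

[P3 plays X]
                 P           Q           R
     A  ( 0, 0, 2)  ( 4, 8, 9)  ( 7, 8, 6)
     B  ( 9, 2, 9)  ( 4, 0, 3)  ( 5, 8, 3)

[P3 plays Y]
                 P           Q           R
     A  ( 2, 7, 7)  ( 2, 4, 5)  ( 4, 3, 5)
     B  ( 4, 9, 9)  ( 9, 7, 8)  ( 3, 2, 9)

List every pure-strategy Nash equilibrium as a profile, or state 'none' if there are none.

PSNE = {(A,Q,X), (A,R,X), (B,P,Y)}

(A,P,X): not NE [P1→B gives 9>0; P2→R gives 8>0; P3→Y gives 7>2]
(A,P,Y): not NE [P1→B gives 4>2]
(A,Q,X): NE
(A,Q,Y): not NE [P1→B gives 9>2; P2→P gives 7>4; P3→X gives 9>5]
(A,R,X): NE
(A,R,Y): not NE [P2→P gives 7>3; P3→X gives 6>5]
(B,P,X): not NE [P2→R gives 8>2]
(B,P,Y): NE
(B,Q,X): not NE [P2→R gives 8>0; P3→Y gives 8>3]
(B,Q,Y): not NE [P2→P gives 9>7]
(B,R,X): not NE [P1→A gives 7>5; P3→Y gives 9>3]
(B,R,Y): not NE [P1→A gives 4>3; P2→P gives 9>2]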